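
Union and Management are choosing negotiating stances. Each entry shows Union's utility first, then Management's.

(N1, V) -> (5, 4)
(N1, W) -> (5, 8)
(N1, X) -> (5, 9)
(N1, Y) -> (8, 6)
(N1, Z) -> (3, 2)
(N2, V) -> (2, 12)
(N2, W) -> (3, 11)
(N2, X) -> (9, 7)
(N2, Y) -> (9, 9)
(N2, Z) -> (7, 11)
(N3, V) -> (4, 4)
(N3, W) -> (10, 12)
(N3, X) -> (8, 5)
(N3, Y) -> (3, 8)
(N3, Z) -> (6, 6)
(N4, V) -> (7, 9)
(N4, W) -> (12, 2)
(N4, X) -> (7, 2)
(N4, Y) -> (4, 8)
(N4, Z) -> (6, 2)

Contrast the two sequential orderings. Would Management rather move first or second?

second

If Union leads: Management's best replies are N1→X, N2→V, N3→W, N4→V; Union's induced payoffs 5, 2, 10, 7; outcome (N3, W), payoffs (10, 12).
If Management leads: Union's best replies are V→N4, W→N4, X→N2, Y→N2, Z→N2; Management's induced payoffs 9, 2, 7, 9, 11; outcome (N2, Z), payoffs (7, 11).
Management gets 11 moving first and 12 moving second, so Management prefers to move second.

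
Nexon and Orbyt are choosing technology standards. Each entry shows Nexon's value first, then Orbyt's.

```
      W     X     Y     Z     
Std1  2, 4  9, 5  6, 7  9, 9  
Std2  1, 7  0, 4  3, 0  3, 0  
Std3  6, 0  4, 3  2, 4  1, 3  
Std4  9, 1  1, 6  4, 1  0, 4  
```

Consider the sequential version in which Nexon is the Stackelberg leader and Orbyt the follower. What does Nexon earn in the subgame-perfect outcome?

Backward induction with Nexon moving first.
- Std1: Orbyt compares 4, 5, 7, 9 and picks Z; Nexon would get 9.
- Std2: Orbyt compares 7, 4, 0, 0 and picks W; Nexon would get 1.
- Std3: Orbyt compares 0, 3, 4, 3 and picks Y; Nexon would get 2.
- Std4: Orbyt compares 1, 6, 1, 4 and picks X; Nexon would get 1.
Maximizing over 9, 1, 2, 1, Nexon chooses Std1. Subgame-perfect outcome: (Std1, Z) with payoffs (9, 9).

9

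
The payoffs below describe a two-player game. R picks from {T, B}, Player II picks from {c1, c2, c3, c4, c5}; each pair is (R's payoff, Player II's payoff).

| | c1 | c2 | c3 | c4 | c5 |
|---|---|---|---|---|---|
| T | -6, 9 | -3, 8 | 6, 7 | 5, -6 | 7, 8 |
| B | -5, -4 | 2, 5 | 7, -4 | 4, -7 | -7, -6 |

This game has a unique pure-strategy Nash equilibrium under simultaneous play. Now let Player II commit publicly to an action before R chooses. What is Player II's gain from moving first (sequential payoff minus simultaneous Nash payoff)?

Backward induction with Player II moving first.
- c1 → R plays B (best of -6, -5); Player II gets -4.
- c2 → R plays B (best of -3, 2); Player II gets 5.
- c3 → R plays B (best of 6, 7); Player II gets -4.
- c4 → R plays T (best of 5, 4); Player II gets -6.
- c5 → R plays T (best of 7, -7); Player II gets 8.
Player II's induced payoffs are -4, 5, -4, -6, 8, so Player II commits to c5. Subgame-perfect outcome: (T, c5) with payoffs (7, 8).
For the simultaneous game, intersect best replies.
R's best replies: c1→B; c2→B; c3→B; c4→T; c5→T.
Player II's best replies: T→c1; B→c2.
The unique mutual best reply is (B, c2), giving (2, 5).
Player II's commitment gain: 8 − 5 = 3.

3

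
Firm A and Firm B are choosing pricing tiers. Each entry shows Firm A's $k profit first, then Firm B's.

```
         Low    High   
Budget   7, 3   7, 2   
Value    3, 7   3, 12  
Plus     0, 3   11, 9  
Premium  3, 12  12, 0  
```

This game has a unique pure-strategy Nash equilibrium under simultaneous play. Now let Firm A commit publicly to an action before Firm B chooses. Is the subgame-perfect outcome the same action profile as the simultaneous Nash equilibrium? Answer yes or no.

no

Backward induction with Firm A moving first.
- Budget → Firm B plays Low (best of 3, 2); Firm A gets 7.
- Value → Firm B plays High (best of 7, 12); Firm A gets 3.
- Plus → Firm B plays High (best of 3, 9); Firm A gets 11.
- Premium → Firm B plays Low (best of 12, 0); Firm A gets 3.
Firm A's induced payoffs are 7, 3, 11, 3, so Firm A commits to Plus. Subgame-perfect outcome: (Plus, High) with payoffs (11, 9).
Now find the simultaneous Nash equilibrium.
Firm A's best replies: Low→Budget; High→Premium.
Firm B's best replies: Budget→Low; Value→High; Plus→High; Premium→Low.
Only (Budget, Low) has each player best-responding; Nash payoffs (7, 3).
Sequential outcome (Plus, High) differs from the Nash profile (Budget, Low).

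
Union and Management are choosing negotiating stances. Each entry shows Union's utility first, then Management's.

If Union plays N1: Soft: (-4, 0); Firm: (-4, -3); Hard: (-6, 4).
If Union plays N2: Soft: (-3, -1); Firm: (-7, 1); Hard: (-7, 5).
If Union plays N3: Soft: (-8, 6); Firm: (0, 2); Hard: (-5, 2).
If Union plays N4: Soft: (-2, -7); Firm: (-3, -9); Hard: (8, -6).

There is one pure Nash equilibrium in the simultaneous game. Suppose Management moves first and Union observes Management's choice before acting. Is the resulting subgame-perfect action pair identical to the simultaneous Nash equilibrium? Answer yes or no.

Backward induction with Management moving first.
- Soft: BR = N4, leader payoff -7.
- Firm: BR = N3, leader payoff 2.
- Hard: BR = N4, leader payoff -6.
Management's induced payoffs are -7, 2, -6, so Management commits to Firm. Subgame-perfect outcome: (N3, Firm) with payoffs (0, 2).
For the simultaneous game, intersect best replies.
Union's best replies: Soft→N4; Firm→N3; Hard→N4.
Management's best replies: N1→Hard; N2→Hard; N3→Soft; N4→Hard.
Only (N4, Hard) has each player best-responding; Nash payoffs (8, -6).
Sequential outcome (N3, Firm) differs from the Nash profile (N4, Hard).

no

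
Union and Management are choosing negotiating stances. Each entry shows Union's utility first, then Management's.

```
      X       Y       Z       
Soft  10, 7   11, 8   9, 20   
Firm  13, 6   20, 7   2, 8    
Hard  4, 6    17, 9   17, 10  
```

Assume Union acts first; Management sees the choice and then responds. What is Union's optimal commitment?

Hard

Backward induction with Union moving first.
- Soft: Management compares 7, 8, 20 and picks Z; Union would get 9.
- Firm: Management compares 6, 7, 8 and picks Z; Union would get 2.
- Hard: Management compares 6, 9, 10 and picks Z; Union would get 17.
Maximizing over 9, 2, 17, Union chooses Hard. Subgame-perfect outcome: (Hard, Z) with payoffs (17, 10).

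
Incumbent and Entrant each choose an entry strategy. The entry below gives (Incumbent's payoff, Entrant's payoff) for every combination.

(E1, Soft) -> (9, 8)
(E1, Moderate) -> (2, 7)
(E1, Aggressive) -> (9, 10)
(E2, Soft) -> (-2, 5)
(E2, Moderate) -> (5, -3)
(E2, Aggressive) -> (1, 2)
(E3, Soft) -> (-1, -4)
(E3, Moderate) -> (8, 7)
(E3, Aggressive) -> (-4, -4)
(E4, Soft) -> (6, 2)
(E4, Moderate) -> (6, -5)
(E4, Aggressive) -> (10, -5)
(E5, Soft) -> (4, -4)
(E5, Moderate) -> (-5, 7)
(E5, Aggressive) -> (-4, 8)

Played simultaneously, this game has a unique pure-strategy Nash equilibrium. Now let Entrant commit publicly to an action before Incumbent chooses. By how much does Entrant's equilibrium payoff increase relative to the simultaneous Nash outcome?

Solve by backward induction (Entrant leads).
- Soft → Incumbent plays E1 (best of 9, -2, -1, 6, 4); Entrant gets 8.
- Moderate → Incumbent plays E3 (best of 2, 5, 8, 6, -5); Entrant gets 7.
- Aggressive → Incumbent plays E4 (best of 9, 1, -4, 10, -4); Entrant gets -5.
Among 8, 7, -5, the best is 8 at Soft. Subgame-perfect outcome: (E1, Soft) with payoffs (9, 8).
Now find the simultaneous Nash equilibrium.
Incumbent's best replies: Soft→E1; Moderate→E3; Aggressive→E4.
Entrant's best replies: E1→Aggressive; E2→Soft; E3→Moderate; E4→Soft; E5→Aggressive.
The unique mutual best reply is (E3, Moderate), giving (8, 7).
Entrant's commitment gain: 8 − 7 = 1.

1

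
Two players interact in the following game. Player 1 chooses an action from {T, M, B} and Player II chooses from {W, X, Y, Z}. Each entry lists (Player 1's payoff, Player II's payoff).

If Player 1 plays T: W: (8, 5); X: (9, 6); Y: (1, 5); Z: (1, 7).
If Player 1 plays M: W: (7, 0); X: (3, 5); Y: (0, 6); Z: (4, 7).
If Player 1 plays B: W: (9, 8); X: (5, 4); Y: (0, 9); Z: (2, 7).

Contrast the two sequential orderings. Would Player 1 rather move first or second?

If Player 1 leads: Player II's best replies are T→Z, M→Z, B→Y; Player 1's induced payoffs 1, 4, 0; outcome (M, Z), payoffs (4, 7).
If Player II leads: Player 1's best replies are W→B, X→T, Y→T, Z→M; Player II's induced payoffs 8, 6, 5, 7; outcome (B, W), payoffs (9, 8).
Player 1 gets 4 moving first and 9 moving second, so Player 1 prefers to move second.

second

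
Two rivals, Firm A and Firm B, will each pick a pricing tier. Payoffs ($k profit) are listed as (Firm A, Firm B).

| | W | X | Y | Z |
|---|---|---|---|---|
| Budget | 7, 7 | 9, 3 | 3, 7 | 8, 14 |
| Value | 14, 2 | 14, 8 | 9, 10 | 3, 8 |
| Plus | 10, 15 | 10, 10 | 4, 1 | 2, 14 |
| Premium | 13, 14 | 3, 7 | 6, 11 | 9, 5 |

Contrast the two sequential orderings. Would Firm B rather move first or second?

second

If Firm A leads: Firm B's best replies are Budget→Z, Value→Y, Plus→W, Premium→W; Firm A's induced payoffs 8, 9, 10, 13; outcome (Premium, W), payoffs (13, 14).
If Firm B leads: Firm A's best replies are W→Value, X→Value, Y→Value, Z→Premium; Firm B's induced payoffs 2, 8, 10, 5; outcome (Value, Y), payoffs (9, 10).
Firm B gets 10 moving first and 14 moving second, so Firm B prefers to move second.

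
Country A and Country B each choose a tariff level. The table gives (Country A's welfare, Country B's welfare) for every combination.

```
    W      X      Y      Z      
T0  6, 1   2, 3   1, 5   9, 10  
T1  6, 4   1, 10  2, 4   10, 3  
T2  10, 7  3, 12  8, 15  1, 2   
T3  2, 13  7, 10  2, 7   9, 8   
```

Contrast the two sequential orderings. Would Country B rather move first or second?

first

If Country A leads: Country B's best replies are T0→Z, T1→X, T2→Y, T3→W; Country A's induced payoffs 9, 1, 8, 2; outcome (T0, Z), payoffs (9, 10).
If Country B leads: Country A's best replies are W→T2, X→T3, Y→T2, Z→T1; Country B's induced payoffs 7, 10, 15, 3; outcome (T2, Y), payoffs (8, 15).
Country B gets 15 moving first and 10 moving second, so Country B prefers to move first.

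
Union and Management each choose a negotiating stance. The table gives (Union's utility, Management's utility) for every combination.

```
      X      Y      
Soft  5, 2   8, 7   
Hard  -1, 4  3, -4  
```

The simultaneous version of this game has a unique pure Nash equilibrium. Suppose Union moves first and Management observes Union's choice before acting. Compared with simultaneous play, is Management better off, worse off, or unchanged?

Management best-responds to each possible Union move:
- Soft: BR = Y, leader payoff 8.
- Hard: BR = X, leader payoff -1.
Maximizing over 8, -1, Union chooses Soft. Subgame-perfect outcome: (Soft, Y) with payoffs (8, 7).
Under simultaneous play:
Union's best replies: X→Soft; Y→Soft.
Management's best replies: Soft→Y; Hard→X.
The unique mutual best reply is (Soft, Y), giving (8, 7).
Management earns 7 sequentially versus 7 at the Nash outcome: unchanged.

unchanged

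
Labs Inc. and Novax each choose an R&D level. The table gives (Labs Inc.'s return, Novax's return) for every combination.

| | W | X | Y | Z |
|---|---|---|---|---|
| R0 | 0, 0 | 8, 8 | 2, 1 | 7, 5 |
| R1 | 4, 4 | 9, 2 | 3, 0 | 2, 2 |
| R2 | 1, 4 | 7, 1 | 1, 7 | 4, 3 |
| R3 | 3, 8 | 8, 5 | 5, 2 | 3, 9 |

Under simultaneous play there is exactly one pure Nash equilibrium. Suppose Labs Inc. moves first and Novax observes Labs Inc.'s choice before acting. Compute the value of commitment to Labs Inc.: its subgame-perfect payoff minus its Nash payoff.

Solve by backward induction (Labs Inc. leads).
- R0: Novax compares 0, 8, 1, 5 and picks X; Labs Inc. would get 8.
- R1: Novax compares 4, 2, 0, 2 and picks W; Labs Inc. would get 4.
- R2: Novax compares 4, 1, 7, 3 and picks Y; Labs Inc. would get 1.
- R3: Novax compares 8, 5, 2, 9 and picks Z; Labs Inc. would get 3.
Labs Inc.'s induced payoffs are 8, 4, 1, 3, so Labs Inc. commits to R0. Subgame-perfect outcome: (R0, X) with payoffs (8, 8).
Now find the simultaneous Nash equilibrium.
Labs Inc.'s best replies: W→R1; X→R1; Y→R3; Z→R0.
Novax's best replies: R0→X; R1→W; R2→Y; R3→Z.
Only (R1, W) has each player best-responding; Nash payoffs (4, 4).
Labs Inc.'s commitment gain: 8 − 4 = 4.

4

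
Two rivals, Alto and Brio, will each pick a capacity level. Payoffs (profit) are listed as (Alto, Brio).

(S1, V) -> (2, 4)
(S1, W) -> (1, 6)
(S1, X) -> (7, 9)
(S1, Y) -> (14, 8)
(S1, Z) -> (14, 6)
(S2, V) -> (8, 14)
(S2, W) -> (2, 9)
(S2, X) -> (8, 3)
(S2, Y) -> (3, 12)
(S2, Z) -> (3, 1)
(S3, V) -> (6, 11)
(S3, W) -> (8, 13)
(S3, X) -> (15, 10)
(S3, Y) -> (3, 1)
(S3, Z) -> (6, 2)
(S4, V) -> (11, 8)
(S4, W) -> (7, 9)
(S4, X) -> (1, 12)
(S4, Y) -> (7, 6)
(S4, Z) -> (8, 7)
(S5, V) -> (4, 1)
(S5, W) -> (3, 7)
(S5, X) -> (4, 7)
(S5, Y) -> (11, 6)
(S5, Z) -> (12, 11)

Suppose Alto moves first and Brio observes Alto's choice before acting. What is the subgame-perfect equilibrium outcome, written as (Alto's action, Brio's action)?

Solve by backward induction (Alto leads).
- S1: Brio compares 4, 6, 9, 8, 6 and picks X; Alto would get 7.
- S2: Brio compares 14, 9, 3, 12, 1 and picks V; Alto would get 8.
- S3: Brio compares 11, 13, 10, 1, 2 and picks W; Alto would get 8.
- S4: Brio compares 8, 9, 12, 6, 7 and picks X; Alto would get 1.
- S5: Brio compares 1, 7, 7, 6, 11 and picks Z; Alto would get 12.
Alto's induced payoffs are 7, 8, 8, 1, 12, so Alto commits to S5. Subgame-perfect outcome: (S5, Z) with payoffs (12, 11).

(S5, Z)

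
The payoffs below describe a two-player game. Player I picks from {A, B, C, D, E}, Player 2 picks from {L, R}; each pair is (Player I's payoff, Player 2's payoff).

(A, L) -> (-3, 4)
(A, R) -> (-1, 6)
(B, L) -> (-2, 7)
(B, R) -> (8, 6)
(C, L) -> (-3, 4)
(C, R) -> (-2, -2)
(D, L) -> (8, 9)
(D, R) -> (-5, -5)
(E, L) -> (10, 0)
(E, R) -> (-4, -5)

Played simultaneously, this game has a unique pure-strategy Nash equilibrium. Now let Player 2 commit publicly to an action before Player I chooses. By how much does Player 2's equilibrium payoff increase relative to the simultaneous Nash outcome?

Player I best-responds to each possible Player 2 move:
- L → Player I plays E (best of -3, -2, -3, 8, 10); Player 2 gets 0.
- R → Player I plays B (best of -1, 8, -2, -5, -4); Player 2 gets 6.
Maximizing over 0, 6, Player 2 chooses R. Subgame-perfect outcome: (B, R) with payoffs (8, 6).
Now find the simultaneous Nash equilibrium.
Player I's best replies: L→E; R→B.
Player 2's best replies: A→R; B→L; C→L; D→L; E→L.
The unique mutual best reply is (E, L), giving (10, 0).
Player 2's commitment gain: 6 − 0 = 6.

6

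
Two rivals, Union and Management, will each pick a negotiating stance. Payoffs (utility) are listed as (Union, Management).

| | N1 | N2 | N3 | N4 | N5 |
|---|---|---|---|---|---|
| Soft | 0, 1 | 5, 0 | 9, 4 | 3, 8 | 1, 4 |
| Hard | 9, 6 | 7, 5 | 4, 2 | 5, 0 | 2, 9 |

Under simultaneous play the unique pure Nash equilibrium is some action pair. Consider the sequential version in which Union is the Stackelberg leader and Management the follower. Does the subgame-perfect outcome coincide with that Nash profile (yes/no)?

no

Work backward from Management's decision.
- Soft: BR = N4, leader payoff 3.
- Hard: BR = N5, leader payoff 2.
Union's induced payoffs are 3, 2, so Union commits to Soft. Subgame-perfect outcome: (Soft, N4) with payoffs (3, 8).
For the simultaneous game, intersect best replies.
Union's best replies: N1→Hard; N2→Hard; N3→Soft; N4→Hard; N5→Hard.
Management's best replies: Soft→N4; Hard→N5.
The unique mutual best reply is (Hard, N5), giving (2, 9).
Sequential outcome (Soft, N4) differs from the Nash profile (Hard, N5).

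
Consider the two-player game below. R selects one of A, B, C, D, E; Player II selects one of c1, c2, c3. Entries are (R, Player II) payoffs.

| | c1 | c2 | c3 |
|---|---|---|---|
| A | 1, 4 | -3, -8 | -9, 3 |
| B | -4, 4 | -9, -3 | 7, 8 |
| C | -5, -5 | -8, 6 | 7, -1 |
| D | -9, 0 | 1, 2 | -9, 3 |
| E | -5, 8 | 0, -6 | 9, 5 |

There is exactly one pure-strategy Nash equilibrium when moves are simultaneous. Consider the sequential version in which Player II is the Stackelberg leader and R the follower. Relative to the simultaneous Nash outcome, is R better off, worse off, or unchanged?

better off

Backward induction with Player II moving first.
- c1 → R plays A (best of 1, -4, -5, -9, -5); Player II gets 4.
- c2 → R plays D (best of -3, -9, -8, 1, 0); Player II gets 2.
- c3 → R plays E (best of -9, 7, 7, -9, 9); Player II gets 5.
Player II's induced payoffs are 4, 2, 5, so Player II commits to c3. Subgame-perfect outcome: (E, c3) with payoffs (9, 5).
For the simultaneous game, intersect best replies.
R's best replies: c1→A; c2→D; c3→E.
Player II's best replies: A→c1; B→c3; C→c2; D→c3; E→c1.
The unique mutual best reply is (A, c1), giving (1, 4).
R earns 9 sequentially versus 1 at the Nash outcome: better off.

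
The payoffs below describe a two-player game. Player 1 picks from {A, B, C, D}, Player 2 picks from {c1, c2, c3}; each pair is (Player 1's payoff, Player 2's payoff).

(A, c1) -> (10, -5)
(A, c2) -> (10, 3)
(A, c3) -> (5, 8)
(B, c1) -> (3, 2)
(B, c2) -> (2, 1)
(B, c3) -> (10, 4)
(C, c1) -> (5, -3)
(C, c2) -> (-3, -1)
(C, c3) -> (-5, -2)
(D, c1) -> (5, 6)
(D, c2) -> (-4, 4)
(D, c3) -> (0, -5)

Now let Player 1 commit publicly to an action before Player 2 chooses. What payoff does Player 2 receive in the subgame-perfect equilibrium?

Player 2 best-responds to each possible Player 1 move:
- A: BR = c3, leader payoff 5.
- B: BR = c3, leader payoff 10.
- C: BR = c2, leader payoff -3.
- D: BR = c1, leader payoff 5.
Player 1's induced payoffs are 5, 10, -3, 5, so Player 1 commits to B. Subgame-perfect outcome: (B, c3) with payoffs (10, 4).

4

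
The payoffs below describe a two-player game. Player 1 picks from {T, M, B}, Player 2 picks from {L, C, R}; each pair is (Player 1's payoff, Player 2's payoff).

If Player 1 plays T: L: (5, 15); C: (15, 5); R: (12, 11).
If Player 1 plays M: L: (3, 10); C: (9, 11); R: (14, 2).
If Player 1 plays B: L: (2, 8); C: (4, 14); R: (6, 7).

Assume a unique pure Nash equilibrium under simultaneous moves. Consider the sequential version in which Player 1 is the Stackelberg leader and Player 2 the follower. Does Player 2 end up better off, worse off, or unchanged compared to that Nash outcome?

Work backward from Player 2's decision.
- T: Player 2 compares 15, 5, 11 and picks L; Player 1 would get 5.
- M: Player 2 compares 10, 11, 2 and picks C; Player 1 would get 9.
- B: Player 2 compares 8, 14, 7 and picks C; Player 1 would get 4.
Maximizing over 5, 9, 4, Player 1 chooses M. Subgame-perfect outcome: (M, C) with payoffs (9, 11).
Under simultaneous play:
Player 1's best replies: L→T; C→T; R→M.
Player 2's best replies: T→L; M→C; B→C.
Only (T, L) has each player best-responding; Nash payoffs (5, 15).
Player 2 earns 11 sequentially versus 15 at the Nash outcome: worse off.

worse off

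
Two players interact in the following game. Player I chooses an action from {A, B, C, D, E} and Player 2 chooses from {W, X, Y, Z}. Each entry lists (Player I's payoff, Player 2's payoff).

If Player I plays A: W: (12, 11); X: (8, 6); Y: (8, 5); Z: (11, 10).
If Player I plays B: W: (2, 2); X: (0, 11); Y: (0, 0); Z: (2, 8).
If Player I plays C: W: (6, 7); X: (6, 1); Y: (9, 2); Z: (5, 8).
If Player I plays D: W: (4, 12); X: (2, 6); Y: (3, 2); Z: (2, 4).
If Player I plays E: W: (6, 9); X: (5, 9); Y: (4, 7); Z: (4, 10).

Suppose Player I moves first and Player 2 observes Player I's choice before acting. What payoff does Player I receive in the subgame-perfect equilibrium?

Player 2 best-responds to each possible Player I move:
- A → Player 2 plays W (best of 11, 6, 5, 10); Player I gets 12.
- B → Player 2 plays X (best of 2, 11, 0, 8); Player I gets 0.
- C → Player 2 plays Z (best of 7, 1, 2, 8); Player I gets 5.
- D → Player 2 plays W (best of 12, 6, 2, 4); Player I gets 4.
- E → Player 2 plays Z (best of 9, 9, 7, 10); Player I gets 4.
Maximizing over 12, 0, 5, 4, 4, Player I chooses A. Subgame-perfect outcome: (A, W) with payoffs (12, 11).

12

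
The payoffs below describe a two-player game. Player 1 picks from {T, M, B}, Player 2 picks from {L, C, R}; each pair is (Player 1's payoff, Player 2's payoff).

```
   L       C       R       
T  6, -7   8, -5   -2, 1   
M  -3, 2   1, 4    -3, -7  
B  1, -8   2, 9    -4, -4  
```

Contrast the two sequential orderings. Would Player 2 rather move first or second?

second

If Player 1 leads: Player 2's best replies are T→R, M→C, B→C; Player 1's induced payoffs -2, 1, 2; outcome (B, C), payoffs (2, 9).
If Player 2 leads: Player 1's best replies are L→T, C→T, R→T; Player 2's induced payoffs -7, -5, 1; outcome (T, R), payoffs (-2, 1).
Player 2 gets 1 moving first and 9 moving second, so Player 2 prefers to move second.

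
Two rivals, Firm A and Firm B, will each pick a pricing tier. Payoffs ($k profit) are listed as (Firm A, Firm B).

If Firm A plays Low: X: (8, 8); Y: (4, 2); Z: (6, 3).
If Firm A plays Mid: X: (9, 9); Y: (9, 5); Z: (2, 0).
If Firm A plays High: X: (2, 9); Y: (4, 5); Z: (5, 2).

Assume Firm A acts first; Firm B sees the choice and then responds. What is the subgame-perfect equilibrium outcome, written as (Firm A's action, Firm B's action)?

(Mid, X)

Firm B best-responds to each possible Firm A move:
- Low: BR = X, leader payoff 8.
- Mid: BR = X, leader payoff 9.
- High: BR = X, leader payoff 2.
Firm A's induced payoffs are 8, 9, 2, so Firm A commits to Mid. Subgame-perfect outcome: (Mid, X) with payoffs (9, 9).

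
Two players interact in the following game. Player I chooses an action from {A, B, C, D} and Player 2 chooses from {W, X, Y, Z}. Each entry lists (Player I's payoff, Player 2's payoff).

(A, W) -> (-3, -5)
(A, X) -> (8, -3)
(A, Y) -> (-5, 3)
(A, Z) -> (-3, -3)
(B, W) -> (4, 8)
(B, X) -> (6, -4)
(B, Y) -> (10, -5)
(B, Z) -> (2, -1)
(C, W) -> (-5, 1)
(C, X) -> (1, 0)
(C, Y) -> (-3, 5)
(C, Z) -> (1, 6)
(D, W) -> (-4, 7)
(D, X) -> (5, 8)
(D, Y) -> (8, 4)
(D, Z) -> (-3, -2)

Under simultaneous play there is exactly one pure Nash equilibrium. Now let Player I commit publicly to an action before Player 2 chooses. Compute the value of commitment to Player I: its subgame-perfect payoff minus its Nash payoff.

1

Work backward from Player 2's decision.
- A → Player 2 plays Y (best of -5, -3, 3, -3); Player I gets -5.
- B → Player 2 plays W (best of 8, -4, -5, -1); Player I gets 4.
- C → Player 2 plays Z (best of 1, 0, 5, 6); Player I gets 1.
- D → Player 2 plays X (best of 7, 8, 4, -2); Player I gets 5.
Maximizing over -5, 4, 1, 5, Player I chooses D. Subgame-perfect outcome: (D, X) with payoffs (5, 8).
For the simultaneous game, intersect best replies.
Player I's best replies: W→B; X→A; Y→B; Z→B.
Player 2's best replies: A→Y; B→W; C→Z; D→X.
The unique mutual best reply is (B, W), giving (4, 8).
Player I's commitment gain: 5 − 4 = 1.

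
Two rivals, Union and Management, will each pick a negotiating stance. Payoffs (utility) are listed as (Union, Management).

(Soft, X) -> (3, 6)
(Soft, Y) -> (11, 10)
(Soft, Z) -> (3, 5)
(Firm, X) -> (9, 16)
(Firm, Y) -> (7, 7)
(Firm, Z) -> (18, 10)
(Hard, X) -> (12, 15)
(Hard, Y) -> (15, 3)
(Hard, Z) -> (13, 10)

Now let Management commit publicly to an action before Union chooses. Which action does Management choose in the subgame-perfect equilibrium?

X

Work backward from Union's decision.
- X: Union compares 3, 9, 12 and picks Hard; Management would get 15.
- Y: Union compares 11, 7, 15 and picks Hard; Management would get 3.
- Z: Union compares 3, 18, 13 and picks Firm; Management would get 10.
Among 15, 3, 10, the best is 15 at X. Subgame-perfect outcome: (Hard, X) with payoffs (12, 15).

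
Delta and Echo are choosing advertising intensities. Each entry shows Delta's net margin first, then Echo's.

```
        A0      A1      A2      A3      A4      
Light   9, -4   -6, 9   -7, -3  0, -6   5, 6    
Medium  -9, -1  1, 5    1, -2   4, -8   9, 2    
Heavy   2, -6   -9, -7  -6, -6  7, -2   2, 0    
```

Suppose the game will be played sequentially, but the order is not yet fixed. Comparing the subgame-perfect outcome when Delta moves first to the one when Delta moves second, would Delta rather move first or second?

first

If Delta leads: Echo's best replies are Light→A1, Medium→A1, Heavy→A4; Delta's induced payoffs -6, 1, 2; outcome (Heavy, A4), payoffs (2, 0).
If Echo leads: Delta's best replies are A0→Light, A1→Medium, A2→Medium, A3→Heavy, A4→Medium; Echo's induced payoffs -4, 5, -2, -2, 2; outcome (Medium, A1), payoffs (1, 5).
Delta gets 2 moving first and 1 moving second, so Delta prefers to move first.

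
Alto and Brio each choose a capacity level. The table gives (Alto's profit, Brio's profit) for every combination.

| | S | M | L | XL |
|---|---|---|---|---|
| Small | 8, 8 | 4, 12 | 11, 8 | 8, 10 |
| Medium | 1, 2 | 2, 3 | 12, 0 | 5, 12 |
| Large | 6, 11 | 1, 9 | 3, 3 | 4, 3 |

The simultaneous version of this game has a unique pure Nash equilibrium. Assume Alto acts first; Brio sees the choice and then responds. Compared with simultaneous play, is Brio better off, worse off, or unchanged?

Backward induction with Alto moving first.
- Small → Brio plays M (best of 8, 12, 8, 10); Alto gets 4.
- Medium → Brio plays XL (best of 2, 3, 0, 12); Alto gets 5.
- Large → Brio plays S (best of 11, 9, 3, 3); Alto gets 6.
Among 4, 5, 6, the best is 6 at Large. Subgame-perfect outcome: (Large, S) with payoffs (6, 11).
Now find the simultaneous Nash equilibrium.
Alto's best replies: S→Small; M→Small; L→Medium; XL→Small.
Brio's best replies: Small→M; Medium→XL; Large→S.
Only (Small, M) has each player best-responding; Nash payoffs (4, 12).
Brio earns 11 sequentially versus 12 at the Nash outcome: worse off.

worse off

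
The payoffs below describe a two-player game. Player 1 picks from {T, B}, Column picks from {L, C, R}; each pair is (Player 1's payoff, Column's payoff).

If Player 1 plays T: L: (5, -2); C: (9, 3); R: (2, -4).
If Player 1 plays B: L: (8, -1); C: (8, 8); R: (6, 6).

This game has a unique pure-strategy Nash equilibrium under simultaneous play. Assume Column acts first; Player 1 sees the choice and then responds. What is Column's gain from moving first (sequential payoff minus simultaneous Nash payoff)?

3

Solve by backward induction (Column leads).
- L: Player 1 compares 5, 8 and picks B; Column would get -1.
- C: Player 1 compares 9, 8 and picks T; Column would get 3.
- R: Player 1 compares 2, 6 and picks B; Column would get 6.
Column's induced payoffs are -1, 3, 6, so Column commits to R. Subgame-perfect outcome: (B, R) with payoffs (6, 6).
Now find the simultaneous Nash equilibrium.
Player 1's best replies: L→B; C→T; R→B.
Column's best replies: T→C; B→C.
The unique mutual best reply is (T, C), giving (9, 3).
Column's commitment gain: 6 − 3 = 3.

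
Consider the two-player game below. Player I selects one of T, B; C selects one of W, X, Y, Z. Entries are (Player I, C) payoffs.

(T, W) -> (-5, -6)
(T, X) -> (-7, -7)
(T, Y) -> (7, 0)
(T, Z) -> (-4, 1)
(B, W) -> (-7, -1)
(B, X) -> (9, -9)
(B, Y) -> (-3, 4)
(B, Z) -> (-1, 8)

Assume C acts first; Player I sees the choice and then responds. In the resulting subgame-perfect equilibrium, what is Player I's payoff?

Player I best-responds to each possible C move:
- W: Player I compares -5, -7 and picks T; C would get -6.
- X: Player I compares -7, 9 and picks B; C would get -9.
- Y: Player I compares 7, -3 and picks T; C would get 0.
- Z: Player I compares -4, -1 and picks B; C would get 8.
C's induced payoffs are -6, -9, 0, 8, so C commits to Z. Subgame-perfect outcome: (B, Z) with payoffs (-1, 8).

-1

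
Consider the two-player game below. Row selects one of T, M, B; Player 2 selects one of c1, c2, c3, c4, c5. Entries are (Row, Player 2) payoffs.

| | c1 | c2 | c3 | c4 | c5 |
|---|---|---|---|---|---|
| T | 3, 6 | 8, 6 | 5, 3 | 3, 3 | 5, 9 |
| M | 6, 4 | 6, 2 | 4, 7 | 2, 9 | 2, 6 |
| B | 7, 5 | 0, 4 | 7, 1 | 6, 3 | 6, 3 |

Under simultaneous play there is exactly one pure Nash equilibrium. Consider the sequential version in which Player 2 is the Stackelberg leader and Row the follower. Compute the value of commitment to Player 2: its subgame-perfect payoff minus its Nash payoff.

1

Work backward from Row's decision.
- c1: Row compares 3, 6, 7 and picks B; Player 2 would get 5.
- c2: Row compares 8, 6, 0 and picks T; Player 2 would get 6.
- c3: Row compares 5, 4, 7 and picks B; Player 2 would get 1.
- c4: Row compares 3, 2, 6 and picks B; Player 2 would get 3.
- c5: Row compares 5, 2, 6 and picks B; Player 2 would get 3.
Maximizing over 5, 6, 1, 3, 3, Player 2 chooses c2. Subgame-perfect outcome: (T, c2) with payoffs (8, 6).
Now find the simultaneous Nash equilibrium.
Row's best replies: c1→B; c2→T; c3→B; c4→B; c5→B.
Player 2's best replies: T→c5; M→c4; B→c1.
Only (B, c1) has each player best-responding; Nash payoffs (7, 5).
Player 2's commitment gain: 6 − 5 = 1.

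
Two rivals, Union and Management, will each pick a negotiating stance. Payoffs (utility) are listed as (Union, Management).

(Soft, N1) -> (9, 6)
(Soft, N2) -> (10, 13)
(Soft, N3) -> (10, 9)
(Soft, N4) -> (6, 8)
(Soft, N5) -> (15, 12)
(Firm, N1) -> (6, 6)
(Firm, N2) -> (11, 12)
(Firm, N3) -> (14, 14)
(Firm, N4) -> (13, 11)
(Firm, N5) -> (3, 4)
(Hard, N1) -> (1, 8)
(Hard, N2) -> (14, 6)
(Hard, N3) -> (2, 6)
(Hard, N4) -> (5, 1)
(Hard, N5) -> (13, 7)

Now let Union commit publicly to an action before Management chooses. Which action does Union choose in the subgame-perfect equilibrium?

Solve by backward induction (Union leads).
- Soft: BR = N2, leader payoff 10.
- Firm: BR = N3, leader payoff 14.
- Hard: BR = N1, leader payoff 1.
Among 10, 14, 1, the best is 14 at Firm. Subgame-perfect outcome: (Firm, N3) with payoffs (14, 14).

Firm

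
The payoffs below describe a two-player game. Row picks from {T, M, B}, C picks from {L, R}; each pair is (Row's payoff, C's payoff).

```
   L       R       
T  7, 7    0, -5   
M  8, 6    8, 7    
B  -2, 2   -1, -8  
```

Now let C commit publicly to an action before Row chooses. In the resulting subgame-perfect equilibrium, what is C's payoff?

Work backward from Row's decision.
- L: Row compares 7, 8, -2 and picks M; C would get 6.
- R: Row compares 0, 8, -1 and picks M; C would get 7.
Maximizing over 6, 7, C chooses R. Subgame-perfect outcome: (M, R) with payoffs (8, 7).

7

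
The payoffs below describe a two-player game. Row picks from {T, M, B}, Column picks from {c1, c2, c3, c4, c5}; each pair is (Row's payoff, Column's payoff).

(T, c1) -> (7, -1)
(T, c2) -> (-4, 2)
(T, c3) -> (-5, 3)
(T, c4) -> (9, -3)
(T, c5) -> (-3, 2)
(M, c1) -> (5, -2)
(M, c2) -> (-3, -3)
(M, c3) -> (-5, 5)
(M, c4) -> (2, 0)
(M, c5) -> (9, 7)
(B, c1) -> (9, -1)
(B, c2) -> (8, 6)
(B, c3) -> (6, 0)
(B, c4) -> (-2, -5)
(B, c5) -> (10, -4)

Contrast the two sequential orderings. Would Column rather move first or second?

second

If Row leads: Column's best replies are T→c3, M→c5, B→c2; Row's induced payoffs -5, 9, 8; outcome (M, c5), payoffs (9, 7).
If Column leads: Row's best replies are c1→B, c2→B, c3→B, c4→T, c5→B; Column's induced payoffs -1, 6, 0, -3, -4; outcome (B, c2), payoffs (8, 6).
Column gets 6 moving first and 7 moving second, so Column prefers to move second.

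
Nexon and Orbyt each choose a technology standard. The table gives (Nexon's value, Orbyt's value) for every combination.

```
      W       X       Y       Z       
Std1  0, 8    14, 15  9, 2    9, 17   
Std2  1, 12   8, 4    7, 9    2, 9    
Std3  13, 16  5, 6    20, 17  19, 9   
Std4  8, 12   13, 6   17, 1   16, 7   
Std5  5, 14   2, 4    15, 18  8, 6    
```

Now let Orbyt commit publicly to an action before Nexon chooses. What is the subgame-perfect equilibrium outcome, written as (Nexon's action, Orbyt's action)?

Nexon best-responds to each possible Orbyt move:
- W → Nexon plays Std3 (best of 0, 1, 13, 8, 5); Orbyt gets 16.
- X → Nexon plays Std1 (best of 14, 8, 5, 13, 2); Orbyt gets 15.
- Y → Nexon plays Std3 (best of 9, 7, 20, 17, 15); Orbyt gets 17.
- Z → Nexon plays Std3 (best of 9, 2, 19, 16, 8); Orbyt gets 9.
Among 16, 15, 17, 9, the best is 17 at Y. Subgame-perfect outcome: (Std3, Y) with payoffs (20, 17).

(Std3, Y)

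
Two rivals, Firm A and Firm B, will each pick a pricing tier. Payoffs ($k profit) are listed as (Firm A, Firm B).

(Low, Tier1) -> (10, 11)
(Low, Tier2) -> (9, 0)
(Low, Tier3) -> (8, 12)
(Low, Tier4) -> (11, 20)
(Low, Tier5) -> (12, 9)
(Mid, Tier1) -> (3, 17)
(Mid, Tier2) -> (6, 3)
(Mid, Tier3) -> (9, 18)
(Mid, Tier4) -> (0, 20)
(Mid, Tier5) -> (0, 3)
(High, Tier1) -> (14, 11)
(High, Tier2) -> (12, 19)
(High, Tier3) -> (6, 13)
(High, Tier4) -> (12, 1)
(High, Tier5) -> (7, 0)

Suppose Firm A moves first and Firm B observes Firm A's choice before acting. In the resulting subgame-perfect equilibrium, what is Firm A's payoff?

Work backward from Firm B's decision.
- Low: BR = Tier4, leader payoff 11.
- Mid: BR = Tier4, leader payoff 0.
- High: BR = Tier2, leader payoff 12.
Firm A's induced payoffs are 11, 0, 12, so Firm A commits to High. Subgame-perfect outcome: (High, Tier2) with payoffs (12, 19).

12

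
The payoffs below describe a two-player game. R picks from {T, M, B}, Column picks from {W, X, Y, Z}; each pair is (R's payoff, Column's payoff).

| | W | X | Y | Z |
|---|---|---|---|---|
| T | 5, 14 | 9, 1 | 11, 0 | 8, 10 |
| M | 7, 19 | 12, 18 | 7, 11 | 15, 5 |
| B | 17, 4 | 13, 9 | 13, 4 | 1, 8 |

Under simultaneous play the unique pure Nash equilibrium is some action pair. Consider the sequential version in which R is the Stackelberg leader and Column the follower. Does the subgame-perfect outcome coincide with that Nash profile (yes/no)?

yes

Work backward from Column's decision.
- T: Column compares 14, 1, 0, 10 and picks W; R would get 5.
- M: Column compares 19, 18, 11, 5 and picks W; R would get 7.
- B: Column compares 4, 9, 4, 8 and picks X; R would get 13.
Maximizing over 5, 7, 13, R chooses B. Subgame-perfect outcome: (B, X) with payoffs (13, 9).
Now find the simultaneous Nash equilibrium.
R's best replies: W→B; X→B; Y→B; Z→M.
Column's best replies: T→W; M→W; B→X.
The unique mutual best reply is (B, X), giving (13, 9).
Sequential outcome (B, X) coincides with the Nash profile (B, X).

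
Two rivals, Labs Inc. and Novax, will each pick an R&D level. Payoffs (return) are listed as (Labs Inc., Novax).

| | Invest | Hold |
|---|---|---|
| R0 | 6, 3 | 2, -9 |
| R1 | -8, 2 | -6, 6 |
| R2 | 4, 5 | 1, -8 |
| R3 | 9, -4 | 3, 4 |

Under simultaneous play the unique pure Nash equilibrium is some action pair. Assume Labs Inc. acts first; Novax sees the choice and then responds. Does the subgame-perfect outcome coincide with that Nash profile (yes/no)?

Novax best-responds to each possible Labs Inc. move:
- R0 → Novax plays Invest (best of 3, -9); Labs Inc. gets 6.
- R1 → Novax plays Hold (best of 2, 6); Labs Inc. gets -6.
- R2 → Novax plays Invest (best of 5, -8); Labs Inc. gets 4.
- R3 → Novax plays Hold (best of -4, 4); Labs Inc. gets 3.
Among 6, -6, 4, 3, the best is 6 at R0. Subgame-perfect outcome: (R0, Invest) with payoffs (6, 3).
Now find the simultaneous Nash equilibrium.
Labs Inc.'s best replies: Invest→R3; Hold→R3.
Novax's best replies: R0→Invest; R1→Hold; R2→Invest; R3→Hold.
The unique mutual best reply is (R3, Hold), giving (3, 4).
Sequential outcome (R0, Invest) differs from the Nash profile (R3, Hold).

no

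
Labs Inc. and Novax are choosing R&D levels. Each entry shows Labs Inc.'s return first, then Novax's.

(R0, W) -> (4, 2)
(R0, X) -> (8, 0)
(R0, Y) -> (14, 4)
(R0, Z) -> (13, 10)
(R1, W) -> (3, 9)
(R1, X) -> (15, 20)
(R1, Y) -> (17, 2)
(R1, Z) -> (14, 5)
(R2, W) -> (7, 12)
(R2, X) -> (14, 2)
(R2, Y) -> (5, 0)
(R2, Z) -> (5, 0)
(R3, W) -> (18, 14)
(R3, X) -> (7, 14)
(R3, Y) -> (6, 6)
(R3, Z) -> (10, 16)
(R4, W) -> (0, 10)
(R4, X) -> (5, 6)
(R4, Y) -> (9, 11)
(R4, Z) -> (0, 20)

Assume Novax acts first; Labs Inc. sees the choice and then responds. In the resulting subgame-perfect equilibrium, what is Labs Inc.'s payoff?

15

Work backward from Labs Inc.'s decision.
- W → Labs Inc. plays R3 (best of 4, 3, 7, 18, 0); Novax gets 14.
- X → Labs Inc. plays R1 (best of 8, 15, 14, 7, 5); Novax gets 20.
- Y → Labs Inc. plays R1 (best of 14, 17, 5, 6, 9); Novax gets 2.
- Z → Labs Inc. plays R1 (best of 13, 14, 5, 10, 0); Novax gets 5.
Among 14, 20, 2, 5, the best is 20 at X. Subgame-perfect outcome: (R1, X) with payoffs (15, 20).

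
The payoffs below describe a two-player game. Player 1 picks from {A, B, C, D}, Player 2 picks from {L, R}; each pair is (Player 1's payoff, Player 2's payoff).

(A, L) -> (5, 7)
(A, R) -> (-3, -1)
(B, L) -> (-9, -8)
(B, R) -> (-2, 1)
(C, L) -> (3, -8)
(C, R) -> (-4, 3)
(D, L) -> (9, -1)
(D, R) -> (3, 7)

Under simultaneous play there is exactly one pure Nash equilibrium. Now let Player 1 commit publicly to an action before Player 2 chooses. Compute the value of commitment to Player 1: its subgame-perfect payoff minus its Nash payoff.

Player 2 best-responds to each possible Player 1 move:
- A: Player 2 compares 7, -1 and picks L; Player 1 would get 5.
- B: Player 2 compares -8, 1 and picks R; Player 1 would get -2.
- C: Player 2 compares -8, 3 and picks R; Player 1 would get -4.
- D: Player 2 compares -1, 7 and picks R; Player 1 would get 3.
Player 1's induced payoffs are 5, -2, -4, 3, so Player 1 commits to A. Subgame-perfect outcome: (A, L) with payoffs (5, 7).
Now find the simultaneous Nash equilibrium.
Player 1's best replies: L→D; R→D.
Player 2's best replies: A→L; B→R; C→R; D→R.
Only (D, R) has each player best-responding; Nash payoffs (3, 7).
Player 1's commitment gain: 5 − 3 = 2.

2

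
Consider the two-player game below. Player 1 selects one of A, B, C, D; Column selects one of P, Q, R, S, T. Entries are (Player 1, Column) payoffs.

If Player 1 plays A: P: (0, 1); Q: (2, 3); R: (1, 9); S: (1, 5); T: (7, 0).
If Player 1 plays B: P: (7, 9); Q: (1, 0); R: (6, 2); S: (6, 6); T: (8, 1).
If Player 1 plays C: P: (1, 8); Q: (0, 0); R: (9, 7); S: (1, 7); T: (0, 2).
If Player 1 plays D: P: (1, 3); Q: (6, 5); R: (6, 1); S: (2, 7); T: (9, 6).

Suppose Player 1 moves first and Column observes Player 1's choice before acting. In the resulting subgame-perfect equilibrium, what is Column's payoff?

Backward induction with Player 1 moving first.
- A: BR = R, leader payoff 1.
- B: BR = P, leader payoff 7.
- C: BR = P, leader payoff 1.
- D: BR = S, leader payoff 2.
Maximizing over 1, 7, 1, 2, Player 1 chooses B. Subgame-perfect outcome: (B, P) with payoffs (7, 9).

9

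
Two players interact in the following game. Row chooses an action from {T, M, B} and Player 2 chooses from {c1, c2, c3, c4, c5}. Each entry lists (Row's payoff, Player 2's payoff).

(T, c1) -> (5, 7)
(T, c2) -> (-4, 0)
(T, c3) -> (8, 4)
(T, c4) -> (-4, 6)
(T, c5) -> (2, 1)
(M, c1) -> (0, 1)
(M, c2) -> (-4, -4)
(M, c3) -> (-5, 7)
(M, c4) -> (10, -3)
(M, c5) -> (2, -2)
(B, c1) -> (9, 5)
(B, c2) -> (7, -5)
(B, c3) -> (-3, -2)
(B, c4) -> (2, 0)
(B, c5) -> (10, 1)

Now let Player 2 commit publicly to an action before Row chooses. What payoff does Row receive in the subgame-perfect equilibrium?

9

Backward induction with Player 2 moving first.
- c1: BR = B, leader payoff 5.
- c2: BR = B, leader payoff -5.
- c3: BR = T, leader payoff 4.
- c4: BR = M, leader payoff -3.
- c5: BR = B, leader payoff 1.
Maximizing over 5, -5, 4, -3, 1, Player 2 chooses c1. Subgame-perfect outcome: (B, c1) with payoffs (9, 5).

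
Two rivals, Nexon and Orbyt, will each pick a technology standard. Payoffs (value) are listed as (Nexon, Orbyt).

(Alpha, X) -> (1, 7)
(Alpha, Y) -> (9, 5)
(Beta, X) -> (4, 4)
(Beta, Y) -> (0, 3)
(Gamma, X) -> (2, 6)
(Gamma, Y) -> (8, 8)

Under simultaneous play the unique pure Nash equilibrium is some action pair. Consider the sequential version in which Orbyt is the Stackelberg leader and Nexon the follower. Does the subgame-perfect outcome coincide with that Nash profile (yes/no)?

no

Solve by backward induction (Orbyt leads).
- X: Nexon compares 1, 4, 2 and picks Beta; Orbyt would get 4.
- Y: Nexon compares 9, 0, 8 and picks Alpha; Orbyt would get 5.
Orbyt's induced payoffs are 4, 5, so Orbyt commits to Y. Subgame-perfect outcome: (Alpha, Y) with payoffs (9, 5).
For the simultaneous game, intersect best replies.
Nexon's best replies: X→Beta; Y→Alpha.
Orbyt's best replies: Alpha→X; Beta→X; Gamma→Y.
The unique mutual best reply is (Beta, X), giving (4, 4).
Sequential outcome (Alpha, Y) differs from the Nash profile (Beta, X).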